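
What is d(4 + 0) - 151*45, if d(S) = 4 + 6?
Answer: -6785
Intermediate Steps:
d(S) = 10
d(4 + 0) - 151*45 = 10 - 151*45 = 10 - 6795 = -6785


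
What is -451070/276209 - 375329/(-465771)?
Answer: -106426077209/128650142139 ≈ -0.82725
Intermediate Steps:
-451070/276209 - 375329/(-465771) = -451070*1/276209 - 375329*(-1/465771) = -451070/276209 + 375329/465771 = -106426077209/128650142139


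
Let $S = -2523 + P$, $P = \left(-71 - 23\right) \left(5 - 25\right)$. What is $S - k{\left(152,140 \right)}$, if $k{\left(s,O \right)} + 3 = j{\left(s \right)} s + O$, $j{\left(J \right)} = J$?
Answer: $-23884$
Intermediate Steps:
$k{\left(s,O \right)} = -3 + O + s^{2}$ ($k{\left(s,O \right)} = -3 + \left(s s + O\right) = -3 + \left(s^{2} + O\right) = -3 + \left(O + s^{2}\right) = -3 + O + s^{2}$)
$P = 1880$ ($P = \left(-71 - 23\right) \left(5 - 25\right) = \left(-71 - 23\right) \left(-20\right) = \left(-94\right) \left(-20\right) = 1880$)
$S = -643$ ($S = -2523 + 1880 = -643$)
$S - k{\left(152,140 \right)} = -643 - \left(-3 + 140 + 152^{2}\right) = -643 - \left(-3 + 140 + 23104\right) = -643 - 23241 = -23884$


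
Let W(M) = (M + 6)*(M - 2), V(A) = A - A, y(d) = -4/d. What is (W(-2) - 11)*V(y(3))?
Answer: 0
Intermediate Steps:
V(A) = 0
W(M) = (-2 + M)*(6 + M) (W(M) = (6 + M)*(-2 + M) = (-2 + M)*(6 + M))
(W(-2) - 11)*V(y(3)) = ((-12 + (-2)² + 4*(-2)) - 11)*0 = ((-12 + 4 - 8) - 11)*0 = (-16 - 11)*0 = -27*0 = 0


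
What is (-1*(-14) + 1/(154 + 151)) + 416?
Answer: 131151/305 ≈ 430.00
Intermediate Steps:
(-1*(-14) + 1/(154 + 151)) + 416 = (14 + 1/305) + 416 = 4271/305 + 416 = 131151/305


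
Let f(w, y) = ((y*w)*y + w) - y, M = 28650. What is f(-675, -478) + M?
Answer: -154198247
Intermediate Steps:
f(w, y) = w - y + w*y² (f(w, y) = ((w*y)*y + w) - y = (w*y² + w) - y = (w + w*y²) - y = w - y + w*y²)
f(-675, -478) + M = (-675 - 1*(-478) - 675*(-478)²) + 28650 = (-675 + 478 - 675*228484) + 28650 = (-675 + 478 - 154226700) + 28650 = -154226897 + 28650 = -154198247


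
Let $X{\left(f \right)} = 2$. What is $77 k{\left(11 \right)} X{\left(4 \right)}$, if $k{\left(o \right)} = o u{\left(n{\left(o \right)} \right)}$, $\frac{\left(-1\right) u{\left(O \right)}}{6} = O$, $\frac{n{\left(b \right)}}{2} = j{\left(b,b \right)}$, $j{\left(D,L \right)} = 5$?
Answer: $-101640$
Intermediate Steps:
$n{\left(b \right)} = 10$ ($n{\left(b \right)} = 2 \cdot 5 = 10$)
$u{\left(O \right)} = - 6 O$
$k{\left(o \right)} = - 60 o$ ($k{\left(o \right)} = o \left(\left(-6\right) 10\right) = o \left(-60\right) = - 60 o$)
$77 k{\left(11 \right)} X{\left(4 \right)} = 77 \left(\left(-60\right) 11\right) 2 = 77 \left(-660\right) 2 = \left(-50820\right) 2 = -101640$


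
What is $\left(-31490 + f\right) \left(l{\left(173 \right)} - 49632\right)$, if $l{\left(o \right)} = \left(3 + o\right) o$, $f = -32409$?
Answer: $1225838416$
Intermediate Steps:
$l{\left(o \right)} = o \left(3 + o\right)$
$\left(-31490 + f\right) \left(l{\left(173 \right)} - 49632\right) = \left(-31490 - 32409\right) \left(173 \left(3 + 173\right) - 49632\right) = - 63899 \left(173 \cdot 176 - 49632\right) = - 63899 \left(30448 - 49632\right) = \left(-63899\right) \left(-19184\right) = 1225838416$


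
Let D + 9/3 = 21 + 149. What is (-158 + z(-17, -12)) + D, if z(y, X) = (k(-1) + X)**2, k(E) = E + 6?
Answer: 58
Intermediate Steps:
D = 167 (D = -3 + (21 + 149) = -3 + 170 = 167)
k(E) = 6 + E
z(y, X) = (5 + X)**2 (z(y, X) = ((6 - 1) + X)**2 = (5 + X)**2)
(-158 + z(-17, -12)) + D = (-158 + (5 - 12)**2) + 167 = (-158 + (-7)**2) + 167 = (-158 + 49) + 167 = -109 + 167 = 58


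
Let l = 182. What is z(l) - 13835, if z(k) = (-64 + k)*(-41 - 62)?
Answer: -25989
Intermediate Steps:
z(k) = 6592 - 103*k (z(k) = (-64 + k)*(-103) = 6592 - 103*k)
z(l) - 13835 = (6592 - 103*182) - 13835 = (6592 - 18746) - 13835 = -12154 - 13835 = -25989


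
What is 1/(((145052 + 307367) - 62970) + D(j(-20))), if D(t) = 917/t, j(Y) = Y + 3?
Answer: 17/6619716 ≈ 2.5681e-6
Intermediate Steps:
j(Y) = 3 + Y
1/(((145052 + 307367) - 62970) + D(j(-20))) = 1/(((145052 + 307367) - 62970) + 917/(3 - 20)) = 1/((452419 - 62970) + 917/(-17)) = 1/(389449 + 917*(-1/17)) = 1/(389449 - 917/17) = 1/(6619716/17) = 17/6619716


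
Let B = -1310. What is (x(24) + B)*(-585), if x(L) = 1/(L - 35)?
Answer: 8430435/11 ≈ 7.6640e+5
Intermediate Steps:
x(L) = 1/(-35 + L)
(x(24) + B)*(-585) = (1/(-35 + 24) - 1310)*(-585) = (1/(-11) - 1310)*(-585) = (-1/11 - 1310)*(-585) = -14411/11*(-585) = 8430435/11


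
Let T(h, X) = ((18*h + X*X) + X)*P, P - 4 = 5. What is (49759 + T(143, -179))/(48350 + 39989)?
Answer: 359683/88339 ≈ 4.0716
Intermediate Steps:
P = 9 (P = 4 + 5 = 9)
T(h, X) = 9*X + 9*X² + 162*h (T(h, X) = ((18*h + X*X) + X)*9 = ((18*h + X²) + X)*9 = ((X² + 18*h) + X)*9 = (X + X² + 18*h)*9 = 9*X + 9*X² + 162*h)
(49759 + T(143, -179))/(48350 + 39989) = (49759 + (9*(-179) + 9*(-179)² + 162*143))/(48350 + 39989) = (49759 + (-1611 + 9*32041 + 23166))/88339 = (49759 + (-1611 + 288369 + 23166))*(1/88339) = (49759 + 309924)*(1/88339) = 359683*(1/88339) = 359683/88339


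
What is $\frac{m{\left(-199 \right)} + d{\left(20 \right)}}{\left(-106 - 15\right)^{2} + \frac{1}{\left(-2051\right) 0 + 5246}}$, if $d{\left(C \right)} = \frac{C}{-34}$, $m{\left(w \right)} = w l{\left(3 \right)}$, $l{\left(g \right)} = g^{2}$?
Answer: $- \frac{159777422}{1305713679} \approx -0.12237$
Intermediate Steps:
$m{\left(w \right)} = 9 w$ ($m{\left(w \right)} = w 3^{2} = w 9 = 9 w$)
$d{\left(C \right)} = - \frac{C}{34}$ ($d{\left(C \right)} = C \left(- \frac{1}{34}\right) = - \frac{C}{34}$)
$\frac{m{\left(-199 \right)} + d{\left(20 \right)}}{\left(-106 - 15\right)^{2} + \frac{1}{\left(-2051\right) 0 + 5246}} = \frac{9 \left(-199\right) - \frac{10}{17}}{\left(-106 - 15\right)^{2} + \frac{1}{\left(-2051\right) 0 + 5246}} = \frac{-1791 - \frac{10}{17}}{\left(-121\right)^{2} + \frac{1}{0 + 5246}} = - \frac{30457}{17 \left(14641 + \frac{1}{5246}\right)} = - \frac{30457}{17 \cdot \frac{76806687}{5246}} = \left(- \frac{30457}{17}\right) \frac{5246}{76806687} = - \frac{159777422}{1305713679}$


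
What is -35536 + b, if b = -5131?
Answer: -40667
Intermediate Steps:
-35536 + b = -35536 - 5131 = -40667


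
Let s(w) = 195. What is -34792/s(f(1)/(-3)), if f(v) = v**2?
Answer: -34792/195 ≈ -178.42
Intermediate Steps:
-34792/s(f(1)/(-3)) = -34792/195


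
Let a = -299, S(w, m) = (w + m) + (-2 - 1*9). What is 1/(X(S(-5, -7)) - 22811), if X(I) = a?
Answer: -1/23110 ≈ -4.3271e-5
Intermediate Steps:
S(w, m) = -11 + m + w (S(w, m) = (m + w) + (-2 - 9) = (m + w) - 11 = -11 + m + w)
X(I) = -299
1/(X(S(-5, -7)) - 22811) = 1/(-299 - 22811) = 1/(-23110) = -1/23110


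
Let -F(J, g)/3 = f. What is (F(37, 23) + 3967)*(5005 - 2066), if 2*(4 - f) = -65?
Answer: 22674385/2 ≈ 1.1337e+7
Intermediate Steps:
f = 73/2 (f = 4 - ½*(-65) = 4 + 65/2 = 73/2 ≈ 36.500)
F(J, g) = -219/2 (F(J, g) = -3*73/2 = -219/2)
(F(37, 23) + 3967)*(5005 - 2066) = (-219/2 + 3967)*(5005 - 2066) = (7715/2)*2939 = 22674385/2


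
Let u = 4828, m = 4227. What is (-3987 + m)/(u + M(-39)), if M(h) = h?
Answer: 240/4789 ≈ 0.050115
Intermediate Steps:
(-3987 + m)/(u + M(-39)) = (-3987 + 4227)/(4828 - 39) = 240/4789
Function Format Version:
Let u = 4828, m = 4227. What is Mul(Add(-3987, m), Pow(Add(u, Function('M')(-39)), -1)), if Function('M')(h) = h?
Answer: Rational(240, 4789) ≈ 0.050115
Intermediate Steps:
Mul(Add(-3987, m), Pow(Add(u, Function('M')(-39)), -1)) = Mul(Add(-3987, 4227), Pow(Add(4828, -39), -1)) = Mul(240, Pow(4789, -1)) = Mul(240, Rational(1, 4789)) = Rational(240, 4789)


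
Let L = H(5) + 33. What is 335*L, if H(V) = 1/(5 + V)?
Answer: 22177/2 ≈ 11089.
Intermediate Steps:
L = 331/10 (L = 1/(5 + 5) + 33 = 1/10 + 33 = 331/10 ≈ 33.100)
335*L = 335*(331/10) = 22177/2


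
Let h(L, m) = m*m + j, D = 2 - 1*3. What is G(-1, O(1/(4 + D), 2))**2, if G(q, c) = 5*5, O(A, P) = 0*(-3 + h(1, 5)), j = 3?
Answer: 625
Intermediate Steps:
D = -1 (D = 2 - 3 = -1)
h(L, m) = 3 + m**2 (h(L, m) = m*m + 3 = m**2 + 3 = 3 + m**2)
O(A, P) = 0 (O(A, P) = 0*(-3 + (3 + 5**2)) = 0*(-3 + (3 + 25)) = 0*(-3 + 28) = 0*25 = 0)
G(q, c) = 25
G(-1, O(1/(4 + D), 2))**2 = 25**2 = 625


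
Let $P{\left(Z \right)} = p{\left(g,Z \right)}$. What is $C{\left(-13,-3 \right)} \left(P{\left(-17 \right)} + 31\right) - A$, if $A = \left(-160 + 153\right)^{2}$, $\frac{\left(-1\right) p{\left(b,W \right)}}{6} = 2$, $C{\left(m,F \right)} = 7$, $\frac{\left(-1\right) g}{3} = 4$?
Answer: $84$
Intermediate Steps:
$g = -12$ ($g = \left(-3\right) 4 = -12$)
$p{\left(b,W \right)} = -12$ ($p{\left(b,W \right)} = \left(-6\right) 2 = -12$)
$P{\left(Z \right)} = -12$
$A = 49$ ($A = \left(-7\right)^{2} = 49$)
$C{\left(-13,-3 \right)} \left(P{\left(-17 \right)} + 31\right) - A = 7 \left(-12 + 31\right) - 49 = 7 \cdot 19 - 49 = 133 - 49 = 84$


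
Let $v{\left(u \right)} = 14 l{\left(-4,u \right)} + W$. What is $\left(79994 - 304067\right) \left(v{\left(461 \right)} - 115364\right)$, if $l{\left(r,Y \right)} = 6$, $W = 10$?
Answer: $25828894710$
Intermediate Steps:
$v{\left(u \right)} = 94$ ($v{\left(u \right)} = 14 \cdot 6 + 10 = 84 + 10 = 94$)
$\left(79994 - 304067\right) \left(v{\left(461 \right)} - 115364\right) = \left(79994 - 304067\right) \left(94 - 115364\right) = \left(-224073\right) \left(-115270\right) = 25828894710$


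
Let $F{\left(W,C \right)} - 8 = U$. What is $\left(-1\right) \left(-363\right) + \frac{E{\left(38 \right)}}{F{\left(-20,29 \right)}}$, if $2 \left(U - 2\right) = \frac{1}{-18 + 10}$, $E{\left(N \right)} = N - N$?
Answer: $363$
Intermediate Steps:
$E{\left(N \right)} = 0$
$U = \frac{31}{16}$ ($U = 2 + \frac{1}{2 \left(-18 + 10\right)} = 2 + \frac{1}{2 \left(-8\right)} = 2 + \frac{1}{2} \left(- \frac{1}{8}\right) = 2 - \frac{1}{16} = \frac{31}{16} \approx 1.9375$)
$F{\left(W,C \right)} = \frac{159}{16}$ ($F{\left(W,C \right)} = 8 + \frac{31}{16} = \frac{159}{16}$)
$\left(-1\right) \left(-363\right) + \frac{E{\left(38 \right)}}{F{\left(-20,29 \right)}} = \left(-1\right) \left(-363\right) + \frac{0}{\frac{159}{16}} = 363 + 0 \cdot \frac{16}{159} = 363 + 0 = 363$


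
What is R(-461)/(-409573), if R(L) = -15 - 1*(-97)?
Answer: -82/409573 ≈ -0.00020021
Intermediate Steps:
R(L) = 82 (R(L) = -15 + 97 = 82)
R(-461)/(-409573) = 82/(-409573) = 82*(-1/409573) = -82/409573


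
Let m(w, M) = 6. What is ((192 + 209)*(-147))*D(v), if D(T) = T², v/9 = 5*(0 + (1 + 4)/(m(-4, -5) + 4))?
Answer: -119367675/4 ≈ -2.9842e+7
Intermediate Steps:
v = 45/2 (v = 9*(5*(0 + (1 + 4)/(6 + 4))) = 9*(5*(0 + 5/10)) = 9*(5*(0 + 5*(⅒))) = 9*(5*(0 + ½)) = 9*(5*(½)) = 9*(5/2) = 45/2 ≈ 22.500)
((192 + 209)*(-147))*D(v) = ((192 + 209)*(-147))*(45/2)² = (401*(-147))*(2025/4) = -58947*2025/4 = -119367675/4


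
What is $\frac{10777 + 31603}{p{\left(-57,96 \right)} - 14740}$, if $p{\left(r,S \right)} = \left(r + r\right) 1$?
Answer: $- \frac{21190}{7427} \approx -2.8531$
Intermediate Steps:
$p{\left(r,S \right)} = 2 r$ ($p{\left(r,S \right)} = 2 r 1 = 2 r$)
$\frac{10777 + 31603}{p{\left(-57,96 \right)} - 14740} = \frac{10777 + 31603}{2 \left(-57\right) - 14740} = \frac{42380}{-114 - 14740} = \frac{42380}{-14854} = 42380 \left(- \frac{1}{14854}\right) = - \frac{21190}{7427}$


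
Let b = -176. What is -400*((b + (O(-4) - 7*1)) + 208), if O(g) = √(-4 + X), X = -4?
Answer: -10000 - 800*I*√2 ≈ -10000.0 - 1131.4*I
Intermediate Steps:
O(g) = 2*I*√2 (O(g) = √(-4 - 4) = √(-8) = 2*I*√2)
-400*((b + (O(-4) - 7*1)) + 208) = -400*((-176 + (2*I*√2 - 7*1)) + 208) = -400*((-176 + (2*I*√2 - 7)) + 208) = -400*((-176 + (-7 + 2*I*√2)) + 208) = -400*((-183 + 2*I*√2) + 208) = -400*(25 + 2*I*√2) = -10000 - 800*I*√2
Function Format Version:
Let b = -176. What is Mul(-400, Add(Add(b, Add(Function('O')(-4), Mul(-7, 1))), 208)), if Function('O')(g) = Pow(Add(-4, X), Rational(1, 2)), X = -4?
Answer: Add(-10000, Mul(-800, I, Pow(2, Rational(1, 2)))) ≈ Add(-10000., Mul(-1131.4, I))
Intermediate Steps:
Function('O')(g) = Mul(2, I, Pow(2, Rational(1, 2))) (Function('O')(g) = Pow(Add(-4, -4), Rational(1, 2)) = Pow(-8, Rational(1, 2)) = Mul(2, I, Pow(2, Rational(1, 2))))
Mul(-400, Add(Add(b, Add(Function('O')(-4), Mul(-7, 1))), 208)) = Mul(-400, Add(Add(-176, Add(Mul(2, I, Pow(2, Rational(1, 2))), Mul(-7, 1))), 208)) = Mul(-400, Add(Add(-176, Add(Mul(2, I, Pow(2, Rational(1, 2))), -7)), 208)) = Mul(-400, Add(Add(-176, Add(-7, Mul(2, I, Pow(2, Rational(1, 2))))), 208)) = Mul(-400, Add(Add(-183, Mul(2, I, Pow(2, Rational(1, 2)))), 208)) = Mul(-400, Add(25, Mul(2, I, Pow(2, Rational(1, 2))))) = Add(-10000, Mul(-800, I, Pow(2, Rational(1, 2))))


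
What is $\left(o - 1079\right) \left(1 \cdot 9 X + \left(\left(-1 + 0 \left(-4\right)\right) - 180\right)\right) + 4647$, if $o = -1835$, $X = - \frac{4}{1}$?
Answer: $636985$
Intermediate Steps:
$X = -4$ ($X = \left(-4\right) 1 = -4$)
$\left(o - 1079\right) \left(1 \cdot 9 X + \left(\left(-1 + 0 \left(-4\right)\right) - 180\right)\right) + 4647 = \left(-1835 - 1079\right) \left(1 \cdot 9 \left(-4\right) + \left(\left(-1 + 0 \left(-4\right)\right) - 180\right)\right) + 4647 = - 2914 \left(9 \left(-4\right) + \left(\left(-1 + 0\right) - 180\right)\right) + 4647 = - 2914 \left(-36 - 181\right) + 4647 = \left(-2914\right) \left(-217\right) + 4647 = 632338 + 4647 = 636985$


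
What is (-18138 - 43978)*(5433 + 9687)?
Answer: -939193920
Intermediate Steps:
(-18138 - 43978)*(5433 + 9687) = -62116*15120 = -939193920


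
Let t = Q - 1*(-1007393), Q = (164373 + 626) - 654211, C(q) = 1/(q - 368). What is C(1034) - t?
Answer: -345108545/666 ≈ -5.1818e+5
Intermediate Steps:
C(q) = 1/(-368 + q)
Q = -489212 (Q = 164999 - 654211 = -489212)
t = 518181 (t = -489212 - 1*(-1007393) = -489212 + 1007393 = 518181)
C(1034) - t = 1/(-368 + 1034) - 1*518181 = 1/666 - 518181 = -345108545/666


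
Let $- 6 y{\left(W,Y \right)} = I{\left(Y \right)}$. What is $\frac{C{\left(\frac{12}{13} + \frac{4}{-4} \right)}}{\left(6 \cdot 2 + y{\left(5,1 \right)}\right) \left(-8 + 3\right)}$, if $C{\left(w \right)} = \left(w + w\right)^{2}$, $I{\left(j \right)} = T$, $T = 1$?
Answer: $- \frac{24}{59995} \approx -0.00040003$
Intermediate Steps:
$I{\left(j \right)} = 1$
$y{\left(W,Y \right)} = - \frac{1}{6}$ ($y{\left(W,Y \right)} = \left(- \frac{1}{6}\right) 1 = - \frac{1}{6}$)
$C{\left(w \right)} = 4 w^{2}$ ($C{\left(w \right)} = \left(2 w\right)^{2} = 4 w^{2}$)
$\frac{C{\left(\frac{12}{13} + \frac{4}{-4} \right)}}{\left(6 \cdot 2 + y{\left(5,1 \right)}\right) \left(-8 + 3\right)} = \frac{4 \left(\frac{12}{13} + \frac{4}{-4}\right)^{2}}{\left(6 \cdot 2 - \frac{1}{6}\right) \left(-8 + 3\right)} = \frac{4 \left(12 \cdot \frac{1}{13} + 4 \left(- \frac{1}{4}\right)\right)^{2}}{\left(12 - \frac{1}{6}\right) \left(-5\right)} = \frac{4 \left(\frac{12}{13} - 1\right)^{2}}{\frac{71}{6} \left(-5\right)} = \frac{4 \left(- \frac{1}{13}\right)^{2}}{- \frac{355}{6}} = 4 \cdot \frac{1}{169} \left(- \frac{6}{355}\right) = \frac{4}{169} \left(- \frac{6}{355}\right) = - \frac{24}{59995}$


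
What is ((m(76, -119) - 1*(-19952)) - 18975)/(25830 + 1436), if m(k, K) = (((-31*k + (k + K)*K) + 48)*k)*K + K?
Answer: -12701869/13633 ≈ -931.70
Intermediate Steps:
m(k, K) = K + K*k*(48 - 31*k + K*(K + k)) (m(k, K) = (((-31*k + (K + k)*K) + 48)*k)*K + K = (((-31*k + K*(K + k)) + 48)*k)*K + K = ((48 - 31*k + K*(K + k))*k)*K + K = (k*(48 - 31*k + K*(K + k)))*K + K = K*k*(48 - 31*k + K*(K + k)) + K = K + K*k*(48 - 31*k + K*(K + k)))
((m(76, -119) - 1*(-19952)) - 18975)/(25830 + 1436) = ((-119*(1 - 31*76² + 48*76 - 119*76² + 76*(-119)²) - 1*(-19952)) - 18975)/(25830 + 1436) = ((-119*(1 - 31*5776 + 3648 - 119*5776 + 76*14161) + 19952) - 18975)/27266 = ((-119*(1 - 179056 + 3648 - 687344 + 1076236) + 19952) - 18975)*(1/27266) = ((-119*213485 + 19952) - 18975)*(1/27266) = ((-25404715 + 19952) - 18975)*(1/27266) = (-25384763 - 18975)*(1/27266) = -25403738*1/27266 = -12701869/13633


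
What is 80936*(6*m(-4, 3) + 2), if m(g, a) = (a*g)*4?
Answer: -23147696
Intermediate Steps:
m(g, a) = 4*a*g
80936*(6*m(-4, 3) + 2) = 80936*(6*(4*3*(-4)) + 2) = 80936*(6*(-48) + 2) = 80936*(-288 + 2) = 80936*(-286) = -23147696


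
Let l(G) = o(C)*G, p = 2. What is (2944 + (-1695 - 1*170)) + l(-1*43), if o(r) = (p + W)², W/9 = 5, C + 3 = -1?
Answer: -93908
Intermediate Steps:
C = -4 (C = -3 - 1 = -4)
W = 45 (W = 9*5 = 45)
o(r) = 2209 (o(r) = (2 + 45)² = 47² = 2209)
l(G) = 2209*G
(2944 + (-1695 - 1*170)) + l(-1*43) = (2944 + (-1695 - 1*170)) + 2209*(-1*43) = (2944 + (-1695 - 170)) + 2209*(-43) = (2944 - 1865) - 94987 = 1079 - 94987 = -93908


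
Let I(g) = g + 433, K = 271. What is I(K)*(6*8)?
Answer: 33792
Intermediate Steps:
I(g) = 433 + g
I(K)*(6*8) = (433 + 271)*(6*8) = 704*48 = 33792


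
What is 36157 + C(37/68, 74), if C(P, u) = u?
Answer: 36231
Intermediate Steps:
36157 + C(37/68, 74) = 36157 + 74 = 36231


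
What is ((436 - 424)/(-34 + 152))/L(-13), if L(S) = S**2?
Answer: 6/9971 ≈ 0.00060175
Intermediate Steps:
((436 - 424)/(-34 + 152))/L(-13) = ((436 - 424)/(-34 + 152))/((-13)**2) = (12/118)/169 = (12*(1/118))*(1/169) = (6/59)*(1/169) = 6/9971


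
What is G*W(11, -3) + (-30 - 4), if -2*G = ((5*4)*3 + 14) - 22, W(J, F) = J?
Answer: -320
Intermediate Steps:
G = -26 (G = -(((5*4)*3 + 14) - 22)/2 = -((20*3 + 14) - 22)/2 = -((60 + 14) - 22)/2 = -(74 - 22)/2 = -½*52 = -26)
G*W(11, -3) + (-30 - 4) = -26*11 + (-30 - 4) = -286 - 34 = -320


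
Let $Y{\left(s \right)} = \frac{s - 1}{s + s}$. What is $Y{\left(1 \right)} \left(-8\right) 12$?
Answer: $0$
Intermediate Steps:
$Y{\left(s \right)} = \frac{-1 + s}{2 s}$
$Y{\left(1 \right)} \left(-8\right) 12 = \frac{-1 + 1}{2 \cdot 1} \left(-8\right) 12 = \frac{1}{2} \cdot 1 \cdot 0 \left(-8\right) 12 = 0 \left(-8\right) 12 = 0 \cdot 12 = 0$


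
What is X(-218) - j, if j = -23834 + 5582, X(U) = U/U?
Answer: 18253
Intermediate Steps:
X(U) = 1
j = -18252
X(-218) - j = 1 - 1*(-18252) = 1 + 18252 = 18253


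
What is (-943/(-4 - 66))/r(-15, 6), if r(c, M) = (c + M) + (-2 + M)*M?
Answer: 943/1050 ≈ 0.89810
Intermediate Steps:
r(c, M) = M + c + M*(-2 + M) (r(c, M) = (M + c) + M*(-2 + M) = M + c + M*(-2 + M))
(-943/(-4 - 66))/r(-15, 6) = (-943/(-4 - 66))/(-15 + 6² - 1*6) = (-943/(-70))/(-15 + 36 - 6) = -943*(-1/70)/15 = (943/70)*(1/15) = 943/1050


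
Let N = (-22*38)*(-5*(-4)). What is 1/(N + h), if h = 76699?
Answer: 1/59979 ≈ 1.6673e-5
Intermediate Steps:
N = -16720 (N = -836*20 = -16720)
1/(N + h) = 1/(-16720 + 76699) = 1/59979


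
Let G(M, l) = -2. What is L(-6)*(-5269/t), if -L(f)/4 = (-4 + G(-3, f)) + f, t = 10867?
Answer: -252912/10867 ≈ -23.273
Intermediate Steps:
L(f) = 24 - 4*f (L(f) = -4*((-4 - 2) + f) = -4*(-6 + f) = 24 - 4*f)
L(-6)*(-5269/t) = (24 - 4*(-6))*(-5269/10867) = (24 + 24)*(-5269*1/10867) = 48*(-5269/10867) = -252912/10867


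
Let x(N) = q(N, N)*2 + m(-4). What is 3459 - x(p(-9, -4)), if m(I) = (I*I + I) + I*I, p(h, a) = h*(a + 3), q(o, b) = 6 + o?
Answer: 3401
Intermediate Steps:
p(h, a) = h*(3 + a)
m(I) = I + 2*I**2 (m(I) = (I**2 + I) + I**2 = (I + I**2) + I**2 = I + 2*I**2)
x(N) = 40 + 2*N (x(N) = (6 + N)*2 - 4*(1 + 2*(-4)) = (12 + 2*N) - 4*(1 - 8) = (12 + 2*N) - 4*(-7) = (12 + 2*N) + 28 = 40 + 2*N)
3459 - x(p(-9, -4)) = 3459 - (40 + 2*(-9*(3 - 4))) = 3459 - (40 + 2*(-9*(-1))) = 3459 - (40 + 2*9) = 3459 - (40 + 18) = 3459 - 1*58 = 3459 - 58 = 3401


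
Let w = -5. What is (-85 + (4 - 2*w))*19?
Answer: -1349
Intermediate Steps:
(-85 + (4 - 2*w))*19 = (-85 + (4 - 2*(-5)))*19 = (-85 + (4 + 10))*19 = (-85 + 14)*19 = -71*19 = -1349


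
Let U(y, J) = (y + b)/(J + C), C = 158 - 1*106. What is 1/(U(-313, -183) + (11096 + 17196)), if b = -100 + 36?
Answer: 131/3706629 ≈ 3.5342e-5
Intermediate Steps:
b = -64
C = 52 (C = 158 - 106 = 52)
U(y, J) = (-64 + y)/(52 + J) (U(y, J) = (y - 64)/(J + 52) = (-64 + y)/(52 + J))
1/(U(-313, -183) + (11096 + 17196)) = 1/((-64 - 313)/(52 - 183) + (11096 + 17196)) = 1/(-377/(-131) + 28292) = 1/(-1/131*(-377) + 28292) = 1/(377/131 + 28292) = 1/(3706629/131) = 131/3706629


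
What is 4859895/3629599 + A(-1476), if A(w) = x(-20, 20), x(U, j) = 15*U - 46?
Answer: -1250981359/3629599 ≈ -344.66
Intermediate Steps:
x(U, j) = -46 + 15*U
A(w) = -346 (A(w) = -46 + 15*(-20) = -46 - 300 = -346)
4859895/3629599 + A(-1476) = 4859895/3629599 - 346 = -1250981359/3629599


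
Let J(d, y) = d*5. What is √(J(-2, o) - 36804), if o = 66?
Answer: I*√36814 ≈ 191.87*I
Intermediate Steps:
J(d, y) = 5*d
√(J(-2, o) - 36804) = √(5*(-2) - 36804) = √(-10 - 36804) = √(-36814) = I*√36814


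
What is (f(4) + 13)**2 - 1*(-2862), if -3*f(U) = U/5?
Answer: 680431/225 ≈ 3024.1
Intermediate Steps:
f(U) = -U/15 (f(U) = -U/(3*5) = -U/15)
(f(4) + 13)**2 - 1*(-2862) = (-1/15*4 + 13)**2 - 1*(-2862) = (-4/15 + 13)**2 + 2862 = (191/15)**2 + 2862 = 36481/225 + 2862 = 680431/225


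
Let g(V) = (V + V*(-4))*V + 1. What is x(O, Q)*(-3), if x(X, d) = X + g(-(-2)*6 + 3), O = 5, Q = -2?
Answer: 2007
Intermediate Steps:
g(V) = 1 - 3*V² (g(V) = (V - 4*V)*V + 1 = (-3*V)*V + 1 = -3*V² + 1 = 1 - 3*V²)
x(X, d) = -674 + X (x(X, d) = X + (1 - 3*(-(-2)*6 + 3)²) = X + (1 - 3*(-2*(-6) + 3)²) = X + (1 - 3*(12 + 3)²) = X + (1 - 3*15²) = X + (1 - 3*225) = X + (1 - 675) = X - 674 = -674 + X)
x(O, Q)*(-3) = (-674 + 5)*(-3) = -669*(-3) = 2007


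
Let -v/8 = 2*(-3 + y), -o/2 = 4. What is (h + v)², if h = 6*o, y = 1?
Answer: 256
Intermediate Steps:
o = -8 (o = -2*4 = -8)
v = 32 (v = -16*(-3 + 1) = -16*(-2) = -8*(-4) = 32)
h = -48 (h = 6*(-8) = -48)
(h + v)² = (-48 + 32)² = (-16)² = 256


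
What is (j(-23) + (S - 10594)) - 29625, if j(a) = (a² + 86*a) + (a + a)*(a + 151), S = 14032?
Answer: -33524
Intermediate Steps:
j(a) = a² + 86*a + 2*a*(151 + a) (j(a) = (a² + 86*a) + (2*a)*(151 + a) = (a² + 86*a) + 2*a*(151 + a) = a² + 86*a + 2*a*(151 + a))
(j(-23) + (S - 10594)) - 29625 = (-23*(388 + 3*(-23)) + (14032 - 10594)) - 29625 = (-23*(388 - 69) + 3438) - 29625 = (-23*319 + 3438) - 29625 = (-7337 + 3438) - 29625 = -3899 - 29625 = -33524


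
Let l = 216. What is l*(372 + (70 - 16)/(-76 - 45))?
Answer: 9710928/121 ≈ 80256.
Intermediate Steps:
l*(372 + (70 - 16)/(-76 - 45)) = 216*(372 + (70 - 16)/(-76 - 45)) = 216*(372 + 54/(-121)) = 216*(372 + 54*(-1/121)) = 216*(372 - 54/121) = 216*(44958/121) = 9710928/121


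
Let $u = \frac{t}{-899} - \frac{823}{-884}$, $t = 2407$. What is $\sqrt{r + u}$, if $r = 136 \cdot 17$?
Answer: $\frac{\sqrt{433738104839}}{13702} \approx 48.065$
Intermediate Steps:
$r = 2312$
$u = - \frac{47859}{27404}$ ($u = \frac{2407}{-899} - \frac{823}{-884} = 2407 \left(- \frac{1}{899}\right) - - \frac{823}{884} = - \frac{83}{31} + \frac{823}{884} = - \frac{47859}{27404} \approx -1.7464$)
$\sqrt{r + u} = \sqrt{2312 - \frac{47859}{27404}} = \sqrt{\frac{63310189}{27404}} = \frac{\sqrt{433738104839}}{13702}$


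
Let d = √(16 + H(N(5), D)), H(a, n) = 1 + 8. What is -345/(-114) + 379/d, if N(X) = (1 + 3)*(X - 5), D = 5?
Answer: 14977/190 ≈ 78.826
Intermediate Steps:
N(X) = -20 + 4*X (N(X) = 4*(-5 + X) = -20 + 4*X)
H(a, n) = 9
d = 5 (d = √(16 + 9) = √25 = 5)
-345/(-114) + 379/d = -345/(-114) + 379/5 = -345*(-1/114) + 379*(⅕) = 115/38 + 379/5 = 14977/190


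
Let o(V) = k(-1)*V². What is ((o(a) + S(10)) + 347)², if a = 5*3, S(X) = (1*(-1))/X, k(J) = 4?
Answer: 155475961/100 ≈ 1.5548e+6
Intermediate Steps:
S(X) = -1/X
a = 15
o(V) = 4*V²
((o(a) + S(10)) + 347)² = ((4*15² - 1/10) + 347)² = ((4*225 - 1*⅒) + 347)² = ((900 - ⅒) + 347)² = (8999/10 + 347)² = (12469/10)² = 155475961/100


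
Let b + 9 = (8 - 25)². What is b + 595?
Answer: 875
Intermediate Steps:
b = 280 (b = -9 + (8 - 25)² = -9 + (-17)² = -9 + 289 = 280)
b + 595 = 280 + 595 = 875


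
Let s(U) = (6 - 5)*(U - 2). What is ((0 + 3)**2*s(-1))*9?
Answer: -243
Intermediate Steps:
s(U) = -2 + U (s(U) = 1*(-2 + U) = -2 + U)
((0 + 3)**2*s(-1))*9 = ((0 + 3)**2*(-2 - 1))*9 = (3**2*(-3))*9 = (9*(-3))*9 = -27*9 = -243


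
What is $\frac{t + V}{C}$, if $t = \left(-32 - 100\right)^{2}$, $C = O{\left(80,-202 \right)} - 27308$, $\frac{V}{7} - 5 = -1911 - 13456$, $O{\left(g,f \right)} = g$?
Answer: $\frac{45055}{13614} \approx 3.3095$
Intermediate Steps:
$V = -107534$ ($V = 35 + 7 \left(-1911 - 13456\right) = 35 + 7 \left(-15367\right) = 35 - 107569 = -107534$)
$C = -27228$ ($C = 80 - 27308 = -27228$)
$t = 17424$ ($t = \left(-132\right)^{2} = 17424$)
$\frac{t + V}{C} = \frac{17424 - 107534}{-27228} = \left(-90110\right) \left(- \frac{1}{27228}\right) = \frac{45055}{13614}$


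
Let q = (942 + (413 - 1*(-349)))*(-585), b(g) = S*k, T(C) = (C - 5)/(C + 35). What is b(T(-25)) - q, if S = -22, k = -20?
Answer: 997280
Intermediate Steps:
T(C) = (-5 + C)/(35 + C)
b(g) = 440 (b(g) = -22*(-20) = 440)
q = -996840 (q = (942 + (413 + 349))*(-585) = (942 + 762)*(-585) = 1704*(-585) = -996840)
b(T(-25)) - q = 440 - 1*(-996840) = 440 + 996840 = 997280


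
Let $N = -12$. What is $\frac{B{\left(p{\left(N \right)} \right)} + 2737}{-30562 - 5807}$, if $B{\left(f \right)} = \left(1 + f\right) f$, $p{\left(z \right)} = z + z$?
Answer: $- \frac{3289}{36369} \approx -0.090434$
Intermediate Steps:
$p{\left(z \right)} = 2 z$
$B{\left(f \right)} = f \left(1 + f\right)$
$\frac{B{\left(p{\left(N \right)} \right)} + 2737}{-30562 - 5807} = \frac{2 \left(-12\right) \left(1 + 2 \left(-12\right)\right) + 2737}{-30562 - 5807} = \frac{- 24 \left(1 - 24\right) + 2737}{-36369} = \left(\left(-24\right) \left(-23\right) + 2737\right) \left(- \frac{1}{36369}\right) = \left(552 + 2737\right) \left(- \frac{1}{36369}\right) = 3289 \left(- \frac{1}{36369}\right) = - \frac{3289}{36369}$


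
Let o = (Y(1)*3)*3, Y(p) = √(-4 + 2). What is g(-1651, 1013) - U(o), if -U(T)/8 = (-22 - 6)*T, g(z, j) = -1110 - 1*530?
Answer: -1640 - 2016*I*√2 ≈ -1640.0 - 2851.1*I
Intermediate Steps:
g(z, j) = -1640 (g(z, j) = -1110 - 530 = -1640)
Y(p) = I*√2 (Y(p) = √(-2) = I*√2)
o = 9*I*√2 (o = ((I*√2)*3)*3 = (3*I*√2)*3 = 9*I*√2 ≈ 12.728*I)
U(T) = 224*T (U(T) = -8*(-22 - 6)*T = -(-224)*T = 224*T)
g(-1651, 1013) - U(o) = -1640 - 224*9*I*√2 = -1640 - 2016*I*√2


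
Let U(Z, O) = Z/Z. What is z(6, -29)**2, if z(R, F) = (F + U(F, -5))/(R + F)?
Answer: 784/529 ≈ 1.4820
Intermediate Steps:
U(Z, O) = 1
z(R, F) = (1 + F)/(F + R) (z(R, F) = (F + 1)/(R + F) = (1 + F)/(F + R))
z(6, -29)**2 = ((1 - 29)/(-29 + 6))**2 = (-28/(-23))**2 = (-1/23*(-28))**2 = (28/23)**2 = 784/529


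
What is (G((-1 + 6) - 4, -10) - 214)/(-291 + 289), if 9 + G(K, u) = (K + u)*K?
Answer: 116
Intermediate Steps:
G(K, u) = -9 + K*(K + u) (G(K, u) = -9 + (K + u)*K = -9 + K*(K + u))
(G((-1 + 6) - 4, -10) - 214)/(-291 + 289) = ((-9 + ((-1 + 6) - 4)**2 + ((-1 + 6) - 4)*(-10)) - 214)/(-291 + 289) = ((-9 + (5 - 4)**2 + (5 - 4)*(-10)) - 214)/(-2) = ((-9 + 1**2 + 1*(-10)) - 214)*(-1/2) = ((-9 + 1 - 10) - 214)*(-1/2) = (-18 - 214)*(-1/2) = -232*(-1/2) = 116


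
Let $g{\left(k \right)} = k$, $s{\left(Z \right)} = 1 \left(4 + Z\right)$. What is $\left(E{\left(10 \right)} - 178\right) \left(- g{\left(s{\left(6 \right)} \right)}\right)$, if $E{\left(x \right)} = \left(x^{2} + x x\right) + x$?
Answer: $-320$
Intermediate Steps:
$s{\left(Z \right)} = 4 + Z$
$E{\left(x \right)} = x + 2 x^{2}$ ($E{\left(x \right)} = \left(x^{2} + x^{2}\right) + x = 2 x^{2} + x = x + 2 x^{2}$)
$\left(E{\left(10 \right)} - 178\right) \left(- g{\left(s{\left(6 \right)} \right)}\right) = \left(10 \left(1 + 2 \cdot 10\right) - 178\right) \left(- (4 + 6)\right) = \left(10 \left(1 + 20\right) - 178\right) \left(\left(-1\right) 10\right) = \left(10 \cdot 21 - 178\right) \left(-10\right) = \left(210 - 178\right) \left(-10\right) = 32 \left(-10\right) = -320$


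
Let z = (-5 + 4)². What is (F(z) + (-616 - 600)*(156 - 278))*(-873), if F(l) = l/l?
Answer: -129512169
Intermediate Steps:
z = 1 (z = (-1)² = 1)
F(l) = 1
(F(z) + (-616 - 600)*(156 - 278))*(-873) = (1 + (-616 - 600)*(156 - 278))*(-873) = (1 - 1216*(-122))*(-873) = (1 + 148352)*(-873) = 148353*(-873) = -129512169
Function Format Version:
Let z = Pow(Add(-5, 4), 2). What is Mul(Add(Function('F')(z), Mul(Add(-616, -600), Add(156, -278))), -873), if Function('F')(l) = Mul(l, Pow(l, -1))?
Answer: -129512169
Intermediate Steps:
z = 1 (z = Pow(-1, 2) = 1)
Function('F')(l) = 1
Mul(Add(Function('F')(z), Mul(Add(-616, -600), Add(156, -278))), -873) = Mul(Add(1, Mul(Add(-616, -600), Add(156, -278))), -873) = Mul(Add(1, Mul(-1216, -122)), -873) = Mul(Add(1, 148352), -873) = Mul(148353, -873) = -129512169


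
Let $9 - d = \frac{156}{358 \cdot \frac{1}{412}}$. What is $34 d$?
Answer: $- \frac{1037850}{179} \approx -5798.0$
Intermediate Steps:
$d = - \frac{30525}{179}$ ($d = 9 - \frac{156}{358 \cdot \frac{1}{412}} = 9 - \frac{156}{\frac{179}{206}} = 9 - 156 \cdot \frac{206}{179} = 9 - \frac{32136}{179} = - \frac{30525}{179} \approx -170.53$)
$34 d = 34 \left(- \frac{30525}{179}\right) = - \frac{1037850}{179}$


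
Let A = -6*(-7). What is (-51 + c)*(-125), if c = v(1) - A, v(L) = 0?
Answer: 11625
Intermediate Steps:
A = 42
c = -42 (c = 0 - 1*42 = 0 - 42 = -42)
(-51 + c)*(-125) = (-51 - 42)*(-125) = -93*(-125) = 11625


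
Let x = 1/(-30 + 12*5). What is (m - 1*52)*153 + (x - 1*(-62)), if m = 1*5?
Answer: -213869/30 ≈ -7129.0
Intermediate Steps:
m = 5
x = 1/30 (x = 1/(-30 + 60) = 1/30 ≈ 0.033333)
(m - 1*52)*153 + (x - 1*(-62)) = (5 - 1*52)*153 + (1/30 - 1*(-62)) = (5 - 52)*153 + (1/30 + 62) = -47*153 + 1861/30 = -7191 + 1861/30 = -213869/30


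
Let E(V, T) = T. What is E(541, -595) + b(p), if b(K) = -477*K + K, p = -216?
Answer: 102221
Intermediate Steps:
b(K) = -476*K
E(541, -595) + b(p) = -595 - 476*(-216) = -595 + 102816 = 102221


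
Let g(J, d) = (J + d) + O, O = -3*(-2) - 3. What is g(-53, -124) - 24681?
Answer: -24855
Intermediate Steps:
O = 3 (O = 6 - 3 = 3)
g(J, d) = 3 + J + d (g(J, d) = (J + d) + 3 = 3 + J + d)
g(-53, -124) - 24681 = (3 - 53 - 124) - 24681 = -174 - 24681 = -24855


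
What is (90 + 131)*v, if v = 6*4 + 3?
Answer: 5967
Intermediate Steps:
v = 27 (v = 24 + 3 = 27)
(90 + 131)*v = (90 + 131)*27 = 221*27 = 5967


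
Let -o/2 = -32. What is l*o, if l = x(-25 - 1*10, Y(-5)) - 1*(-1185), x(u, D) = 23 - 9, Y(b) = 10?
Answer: 76736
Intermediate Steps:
o = 64 (o = -2*(-32) = 64)
x(u, D) = 14
l = 1199 (l = 14 - 1*(-1185) = 14 + 1185 = 1199)
l*o = 1199*64 = 76736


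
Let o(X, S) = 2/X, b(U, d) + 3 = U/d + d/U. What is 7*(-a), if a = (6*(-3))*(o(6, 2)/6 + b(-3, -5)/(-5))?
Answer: 637/25 ≈ 25.480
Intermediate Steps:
b(U, d) = -3 + U/d + d/U (b(U, d) = -3 + (U/d + d/U) = -3 + U/d + d/U)
a = -91/25 (a = (6*(-3))*((2/6)/6 + (-3 - 3/(-5) - 5/(-3))/(-5)) = -18*((2*(1/6))*(1/6) + (-3 - 3*(-1/5) - 5*(-1/3))*(-1/5)) = -18*((1/3)*(1/6) + (-3 + 3/5 + 5/3)*(-1/5)) = -18*(1/18 - 11/15*(-1/5)) = -18*(1/18 + 11/75) = -18*91/450 = -91/25 ≈ -3.6400)
7*(-a) = 7*(-1*(-91/25)) = 7*(91/25) = 637/25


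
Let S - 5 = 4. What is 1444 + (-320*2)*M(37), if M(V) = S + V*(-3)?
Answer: 66724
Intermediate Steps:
S = 9 (S = 5 + 4 = 9)
M(V) = 9 - 3*V (M(V) = 9 + V*(-3) = 9 - 3*V)
1444 + (-320*2)*M(37) = 1444 + (-320*2)*(9 - 3*37) = 1444 - 640*(9 - 111) = 1444 - 640*(-102) = 1444 + 65280 = 66724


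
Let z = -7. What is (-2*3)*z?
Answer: 42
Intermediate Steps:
(-2*3)*z = -2*3*(-7) = -6*(-7) = 42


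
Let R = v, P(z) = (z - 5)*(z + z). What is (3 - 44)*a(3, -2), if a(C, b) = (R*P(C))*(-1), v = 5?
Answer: -2460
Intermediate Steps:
P(z) = 2*z*(-5 + z) (P(z) = (-5 + z)*(2*z) = 2*z*(-5 + z))
R = 5
a(C, b) = -10*C*(-5 + C) (a(C, b) = (5*(2*C*(-5 + C)))*(-1) = (10*C*(-5 + C))*(-1) = -10*C*(-5 + C))
(3 - 44)*a(3, -2) = (3 - 44)*(10*3*(5 - 1*3)) = -410*3*(5 - 3) = -410*3*2 = -41*60 = -2460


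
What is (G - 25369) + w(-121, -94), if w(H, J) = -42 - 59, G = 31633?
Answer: 6163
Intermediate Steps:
w(H, J) = -101
(G - 25369) + w(-121, -94) = (31633 - 25369) - 101 = 6264 - 101 = 6163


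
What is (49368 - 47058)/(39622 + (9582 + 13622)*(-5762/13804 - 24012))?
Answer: -1328635/320450951648 ≈ -4.1461e-6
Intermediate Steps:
(49368 - 47058)/(39622 + (9582 + 13622)*(-5762/13804 - 24012)) = 2310/(39622 + 23204*(-5762*1/13804 - 24012)) = 2310/(39622 + 23204*(-2881/6902 - 24012)) = 2310/(39622 + 23204*(-165733705/6902)) = 2310/(39622 - 1922842445410/3451) = 2310/(-1922705709888/3451) = 2310*(-3451/1922705709888) = -1328635/320450951648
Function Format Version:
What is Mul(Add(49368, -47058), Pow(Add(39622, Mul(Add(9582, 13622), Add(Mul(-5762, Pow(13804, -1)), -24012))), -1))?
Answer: Rational(-1328635, 320450951648) ≈ -4.1461e-6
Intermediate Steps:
Mul(Add(49368, -47058), Pow(Add(39622, Mul(Add(9582, 13622), Add(Mul(-5762, Pow(13804, -1)), -24012))), -1)) = Mul(2310, Pow(Add(39622, Mul(23204, Add(Mul(-5762, Rational(1, 13804)), -24012))), -1)) = Mul(2310, Pow(Add(39622, Mul(23204, Add(Rational(-2881, 6902), -24012))), -1)) = Mul(2310, Pow(Add(39622, Mul(23204, Rational(-165733705, 6902))), -1)) = Mul(2310, Pow(Add(39622, Rational(-1922842445410, 3451)), -1)) = Mul(2310, Pow(Rational(-1922705709888, 3451), -1)) = Mul(2310, Rational(-3451, 1922705709888)) = Rational(-1328635, 320450951648)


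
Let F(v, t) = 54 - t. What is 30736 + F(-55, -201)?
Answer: 30991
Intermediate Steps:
30736 + F(-55, -201) = 30736 + (54 - 1*(-201)) = 30736 + (54 + 201) = 30736 + 255 = 30991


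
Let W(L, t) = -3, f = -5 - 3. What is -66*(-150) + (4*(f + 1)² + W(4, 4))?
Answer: 10093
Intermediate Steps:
f = -8
-66*(-150) + (4*(f + 1)² + W(4, 4)) = -66*(-150) + (4*(-8 + 1)² - 3) = 9900 + (4*(-7)² - 3) = 9900 + (4*49 - 3) = 9900 + (196 - 3) = 9900 + 193 = 10093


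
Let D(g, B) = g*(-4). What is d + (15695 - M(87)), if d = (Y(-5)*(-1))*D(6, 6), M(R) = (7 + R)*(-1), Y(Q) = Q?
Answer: 15669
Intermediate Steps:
D(g, B) = -4*g
M(R) = -7 - R
d = -120 (d = (-5*(-1))*(-4*6) = 5*(-24) = -120)
d + (15695 - M(87)) = -120 + (15695 - (-7 - 1*87)) = -120 + (15695 - (-7 - 87)) = -120 + (15695 - 1*(-94)) = -120 + (15695 + 94) = -120 + 15789 = 15669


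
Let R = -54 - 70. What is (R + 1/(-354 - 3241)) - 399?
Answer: -1880186/3595 ≈ -523.00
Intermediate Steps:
R = -124
(R + 1/(-354 - 3241)) - 399 = (-124 + 1/(-354 - 3241)) - 399 = (-124 + 1/(-3595)) - 399 = (-124 - 1/3595) - 399 = -445781/3595 - 399 = -1880186/3595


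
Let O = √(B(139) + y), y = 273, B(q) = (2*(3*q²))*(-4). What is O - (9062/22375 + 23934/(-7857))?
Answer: 154774372/58600125 + I*√463431 ≈ 2.6412 + 680.76*I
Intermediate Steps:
B(q) = -24*q² (B(q) = (6*q²)*(-4) = -24*q²)
O = I*√463431 (O = √(-24*139² + 273) = √(-24*19321 + 273) = √(-463704 + 273) = √(-463431) = I*√463431 ≈ 680.76*I)
O - (9062/22375 + 23934/(-7857)) = I*√463431 - (9062/22375 + 23934/(-7857)) = I*√463431 - (9062*(1/22375) + 23934*(-1/7857)) = I*√463431 - (9062/22375 - 7978/2619) = I*√463431 - 1*(-154774372/58600125) = I*√463431 + 154774372/58600125 = 154774372/58600125 + I*√463431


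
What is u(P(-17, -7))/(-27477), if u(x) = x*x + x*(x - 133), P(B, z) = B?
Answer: -2839/27477 ≈ -0.10332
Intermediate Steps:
u(x) = x² + x*(-133 + x)
u(P(-17, -7))/(-27477) = -17*(-133 + 2*(-17))/(-27477) = -17*(-133 - 34)*(-1/27477) = -17*(-167)*(-1/27477) = 2839*(-1/27477) = -2839/27477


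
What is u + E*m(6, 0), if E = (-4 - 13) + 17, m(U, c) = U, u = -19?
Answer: -19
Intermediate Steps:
E = 0 (E = -17 + 17 = 0)
u + E*m(6, 0) = -19 + 0*6 = -19 + 0 = -19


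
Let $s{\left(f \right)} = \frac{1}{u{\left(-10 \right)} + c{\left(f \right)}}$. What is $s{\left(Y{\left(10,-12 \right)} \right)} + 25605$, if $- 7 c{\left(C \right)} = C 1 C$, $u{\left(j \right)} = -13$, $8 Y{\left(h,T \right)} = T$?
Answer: $\frac{9550637}{373} \approx 25605.0$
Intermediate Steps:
$Y{\left(h,T \right)} = \frac{T}{8}$
$c{\left(C \right)} = - \frac{C^{2}}{7}$ ($c{\left(C \right)} = - \frac{C 1 C}{7} = - \frac{C C}{7} = - \frac{C^{2}}{7}$)
$s{\left(f \right)} = \frac{1}{-13 - \frac{f^{2}}{7}}$
$s{\left(Y{\left(10,-12 \right)} \right)} + 25605 = - \frac{7}{91 + \left(\frac{1}{8} \left(-12\right)\right)^{2}} + 25605 = - \frac{7}{91 + \left(- \frac{3}{2}\right)^{2}} + 25605 = - \frac{7}{91 + \frac{9}{4}} + 25605 = - \frac{7}{\frac{373}{4}} + 25605 = \left(-7\right) \frac{4}{373} + 25605 = - \frac{28}{373} + 25605 = \frac{9550637}{373}$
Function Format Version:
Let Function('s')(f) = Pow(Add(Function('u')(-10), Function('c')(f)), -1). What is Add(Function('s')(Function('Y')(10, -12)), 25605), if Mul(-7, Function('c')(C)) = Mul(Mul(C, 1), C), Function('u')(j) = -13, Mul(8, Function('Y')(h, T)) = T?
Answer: Rational(9550637, 373) ≈ 25605.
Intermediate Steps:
Function('Y')(h, T) = Mul(Rational(1, 8), T)
Function('c')(C) = Mul(Rational(-1, 7), Pow(C, 2)) (Function('c')(C) = Mul(Rational(-1, 7), Mul(Mul(C, 1), C)) = Mul(Rational(-1, 7), Mul(C, C)) = Mul(Rational(-1, 7), Pow(C, 2)))
Function('s')(f) = Pow(Add(-13, Mul(Rational(-1, 7), Pow(f, 2))), -1)
Add(Function('s')(Function('Y')(10, -12)), 25605) = Add(Mul(-7, Pow(Add(91, Pow(Mul(Rational(1, 8), -12), 2)), -1)), 25605) = Add(Mul(-7, Pow(Add(91, Pow(Rational(-3, 2), 2)), -1)), 25605) = Add(Mul(-7, Pow(Add(91, Rational(9, 4)), -1)), 25605) = Add(Mul(-7, Pow(Rational(373, 4), -1)), 25605) = Add(Mul(-7, Rational(4, 373)), 25605) = Add(Rational(-28, 373), 25605) = Rational(9550637, 373)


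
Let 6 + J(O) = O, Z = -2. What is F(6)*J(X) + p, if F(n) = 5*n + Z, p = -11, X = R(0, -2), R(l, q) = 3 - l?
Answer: -95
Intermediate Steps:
X = 3 (X = 3 - 1*0 = 3 + 0 = 3)
J(O) = -6 + O
F(n) = -2 + 5*n (F(n) = 5*n - 2 = -2 + 5*n)
F(6)*J(X) + p = (-2 + 5*6)*(-6 + 3) - 11 = (-2 + 30)*(-3) - 11 = 28*(-3) - 11 = -84 - 11 = -95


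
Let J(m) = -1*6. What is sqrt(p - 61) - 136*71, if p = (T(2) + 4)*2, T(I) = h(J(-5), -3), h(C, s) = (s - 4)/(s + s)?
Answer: -9656 + 2*I*sqrt(114)/3 ≈ -9656.0 + 7.118*I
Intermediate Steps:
J(m) = -6
h(C, s) = (-4 + s)/(2*s) (h(C, s) = (-4 + s)/((2*s)) = (-4 + s)*(1/(2*s)) = (-4 + s)/(2*s))
T(I) = 7/6 (T(I) = (1/2)*(-4 - 3)/(-3) = (1/2)*(-1/3)*(-7) = 7/6)
p = 31/3 (p = (7/6 + 4)*2 = (31/6)*2 = 31/3 ≈ 10.333)
sqrt(p - 61) - 136*71 = sqrt(31/3 - 61) - 136*71 = sqrt(-152/3) - 9656 = 2*I*sqrt(114)/3 - 9656 = -9656 + 2*I*sqrt(114)/3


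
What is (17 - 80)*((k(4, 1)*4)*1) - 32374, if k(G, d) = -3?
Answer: -31618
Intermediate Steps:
(17 - 80)*((k(4, 1)*4)*1) - 32374 = (17 - 80)*(-3*4*1) - 32374 = -(-756) - 32374 = -63*(-12) - 32374 = 756 - 32374 = -31618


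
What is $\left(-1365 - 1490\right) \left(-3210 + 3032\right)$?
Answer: $508190$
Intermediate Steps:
$\left(-1365 - 1490\right) \left(-3210 + 3032\right) = \left(-2855\right) \left(-178\right) = 508190$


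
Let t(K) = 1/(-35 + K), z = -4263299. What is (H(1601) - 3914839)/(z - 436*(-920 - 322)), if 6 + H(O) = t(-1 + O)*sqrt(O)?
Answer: 3914845/3721787 - sqrt(1601)/5824596655 ≈ 1.0519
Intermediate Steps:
H(O) = -6 + sqrt(O)/(-36 + O) (H(O) = -6 + sqrt(O)/(-35 + (-1 + O)) = -6 + sqrt(O)/(-36 + O))
(H(1601) - 3914839)/(z - 436*(-920 - 322)) = ((216 + sqrt(1601) - 6*1601)/(-36 + 1601) - 3914839)/(-4263299 - 436*(-920 - 322)) = ((216 + sqrt(1601) - 9606)/1565 - 3914839)/(-4263299 - 436*(-1242)) = ((-9390 + sqrt(1601))/1565 - 3914839)/(-4263299 + 541512) = ((-6 + sqrt(1601)/1565) - 3914839)/(-3721787) = (-3914845 + sqrt(1601)/1565)*(-1/3721787) = 3914845/3721787 - sqrt(1601)/5824596655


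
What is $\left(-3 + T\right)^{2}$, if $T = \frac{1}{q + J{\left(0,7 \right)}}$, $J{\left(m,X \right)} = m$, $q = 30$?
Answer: $\frac{7921}{900} \approx 8.8011$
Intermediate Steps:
$T = \frac{1}{30}$ ($T = \frac{1}{30 + 0} = \frac{1}{30} \approx 0.033333$)
$\left(-3 + T\right)^{2} = \left(-3 + \frac{1}{30}\right)^{2} = \left(- \frac{89}{30}\right)^{2} = \frac{7921}{900}$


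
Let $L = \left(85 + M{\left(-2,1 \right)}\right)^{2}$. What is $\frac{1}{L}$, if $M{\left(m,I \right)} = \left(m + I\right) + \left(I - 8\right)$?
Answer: $\frac{1}{5929} \approx 0.00016866$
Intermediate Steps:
$M{\left(m,I \right)} = -8 + m + 2 I$ ($M{\left(m,I \right)} = \left(I + m\right) + \left(-8 + I\right) = -8 + m + 2 I$)
$L = 5929$ ($L = \left(85 - 8\right)^{2} = 77^{2} = 5929$)
$\frac{1}{L} = \frac{1}{5929}$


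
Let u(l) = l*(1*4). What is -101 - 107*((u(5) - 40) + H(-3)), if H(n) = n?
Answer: 2360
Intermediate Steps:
u(l) = 4*l (u(l) = l*4 = 4*l)
-101 - 107*((u(5) - 40) + H(-3)) = -101 - 107*((4*5 - 40) - 3) = -101 - 107*((20 - 40) - 3) = -101 - 107*(-20 - 3) = -101 - 107*(-23) = -101 + 2461 = 2360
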